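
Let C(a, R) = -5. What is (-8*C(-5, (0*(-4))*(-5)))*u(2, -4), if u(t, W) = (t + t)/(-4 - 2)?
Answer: -80/3 ≈ -26.667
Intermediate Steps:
u(t, W) = -t/3 (u(t, W) = (2*t)/(-6) = (2*t)*(-⅙) = -t/3)
(-8*C(-5, (0*(-4))*(-5)))*u(2, -4) = (-8*(-5))*(-⅓*2) = 40*(-⅔) = -80/3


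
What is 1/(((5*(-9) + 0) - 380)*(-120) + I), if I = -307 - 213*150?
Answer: 1/18743 ≈ 5.3353e-5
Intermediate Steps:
I = -32257 (I = -307 - 31950 = -32257)
1/(((5*(-9) + 0) - 380)*(-120) + I) = 1/(((5*(-9) + 0) - 380)*(-120) - 32257) = 1/(((-45 + 0) - 380)*(-120) - 32257) = 1/((-45 - 380)*(-120) - 32257) = 1/(-425*(-120) - 32257) = 1/(51000 - 32257) = 1/18743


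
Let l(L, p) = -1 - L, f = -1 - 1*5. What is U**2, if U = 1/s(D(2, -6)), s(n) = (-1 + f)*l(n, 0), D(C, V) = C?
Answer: 1/441 ≈ 0.0022676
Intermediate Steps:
f = -6 (f = -1 - 5 = -6)
s(n) = 7 + 7*n (s(n) = (-1 - 6)*(-1 - n) = -7*(-1 - n) = 7 + 7*n)
U = 1/21 (U = 1/(7 + 7*2) = 1/(7 + 14) = 1/21 ≈ 0.047619)
U**2 = (1/21)**2 = 1/441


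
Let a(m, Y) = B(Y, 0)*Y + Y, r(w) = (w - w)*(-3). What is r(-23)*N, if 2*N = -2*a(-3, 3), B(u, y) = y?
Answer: 0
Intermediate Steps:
r(w) = 0 (r(w) = 0*(-3) = 0)
a(m, Y) = Y (a(m, Y) = 0*Y + Y = 0 + Y = Y)
N = -3 (N = (-2*3)/2 = (1/2)*(-6) = -3)
r(-23)*N = 0*(-3) = 0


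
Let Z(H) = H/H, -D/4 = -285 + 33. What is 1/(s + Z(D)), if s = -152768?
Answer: -1/152767 ≈ -6.5459e-6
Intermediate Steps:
D = 1008 (D = -4*(-285 + 33) = -4*(-252) = 1008)
Z(H) = 1
1/(s + Z(D)) = 1/(-152768 + 1) = 1/(-152767) = -1/152767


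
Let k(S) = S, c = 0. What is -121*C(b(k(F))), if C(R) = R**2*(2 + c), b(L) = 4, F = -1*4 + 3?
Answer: -3872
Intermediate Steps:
F = -1 (F = -4 + 3 = -1)
C(R) = 2*R**2 (C(R) = R**2*(2 + 0) = R**2*2 = 2*R**2)
-121*C(b(k(F))) = -242*4**2 = -242*16 = -121*32 = -3872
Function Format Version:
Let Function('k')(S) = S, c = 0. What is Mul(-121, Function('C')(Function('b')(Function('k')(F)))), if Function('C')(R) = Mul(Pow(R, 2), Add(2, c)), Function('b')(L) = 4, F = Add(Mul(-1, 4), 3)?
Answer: -3872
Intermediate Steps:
F = -1 (F = Add(-4, 3) = -1)
Function('C')(R) = Mul(2, Pow(R, 2)) (Function('C')(R) = Mul(Pow(R, 2), Add(2, 0)) = Mul(Pow(R, 2), 2) = Mul(2, Pow(R, 2)))
Mul(-121, Function('C')(Function('b')(Function('k')(F)))) = Mul(-121, Mul(2, Pow(4, 2))) = Mul(-121, Mul(2, 16)) = Mul(-121, 32) = -3872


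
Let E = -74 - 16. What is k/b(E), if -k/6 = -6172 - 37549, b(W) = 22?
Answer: 131163/11 ≈ 11924.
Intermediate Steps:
E = -90
k = 262326 (k = -6*(-6172 - 37549) = -6*(-43721) = 262326)
k/b(E) = 262326/22 = 262326*(1/22) = 131163/11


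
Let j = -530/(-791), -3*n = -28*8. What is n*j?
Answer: 16960/339 ≈ 50.029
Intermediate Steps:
n = 224/3 (n = -(-28)*8/3 = -⅓*(-224) = 224/3 ≈ 74.667)
j = 530/791 (j = -530*(-1/791) = 530/791 ≈ 0.67004)
n*j = (224/3)*(530/791) = 16960/339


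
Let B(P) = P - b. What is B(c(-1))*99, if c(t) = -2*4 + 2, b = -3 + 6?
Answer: -891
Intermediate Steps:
b = 3
c(t) = -6 (c(t) = -8 + 2 = -6)
B(P) = -3 + P (B(P) = P - 1*3 = P - 3 = -3 + P)
B(c(-1))*99 = (-3 - 6)*99 = -9*99 = -891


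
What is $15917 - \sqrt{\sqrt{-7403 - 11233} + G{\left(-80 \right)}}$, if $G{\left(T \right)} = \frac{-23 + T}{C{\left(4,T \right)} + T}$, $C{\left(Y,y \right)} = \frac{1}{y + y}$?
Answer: $15917 - \frac{\sqrt{210960480 + 327731202 i \sqrt{4659}}}{12801} \approx 15909.0 - 8.2229 i$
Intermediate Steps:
$C{\left(Y,y \right)} = \frac{1}{2 y}$
$G{\left(T \right)} = \frac{-23 + T}{T + \frac{1}{2 T}}$ ($G{\left(T \right)} = \frac{-23 + T}{\frac{1}{2 T} + T} = \frac{-23 + T}{T + \frac{1}{2 T}}$)
$15917 - \sqrt{\sqrt{-7403 - 11233} + G{\left(-80 \right)}} = 15917 - \sqrt{\sqrt{-7403 - 11233} + 2 \left(-80\right) \frac{1}{1 + 2 \left(-80\right)^{2}} \left(-23 - 80\right)} = 15917 - \sqrt{\sqrt{-18636} + 2 \left(-80\right) \frac{1}{1 + 2 \cdot 6400} \left(-103\right)} = 15917 - \sqrt{2 i \sqrt{4659} + 2 \left(-80\right) \frac{1}{1 + 12800} \left(-103\right)} = 15917 - \sqrt{2 i \sqrt{4659} + 2 \left(-80\right) \frac{1}{12801} \left(-103\right)} = 15917 - \sqrt{2 i \sqrt{4659} + \frac{16480}{12801}} = 15917 - \sqrt{\frac{16480}{12801} + 2 i \sqrt{4659}}$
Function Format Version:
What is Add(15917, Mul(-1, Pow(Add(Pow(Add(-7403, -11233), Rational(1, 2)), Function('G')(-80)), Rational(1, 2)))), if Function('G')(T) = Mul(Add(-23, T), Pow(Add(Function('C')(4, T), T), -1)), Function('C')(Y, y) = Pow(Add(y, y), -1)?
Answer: Add(15917, Mul(Rational(-1, 12801), Pow(Add(210960480, Mul(327731202, I, Pow(4659, Rational(1, 2)))), Rational(1, 2)))) ≈ Add(15909., Mul(-8.2229, I))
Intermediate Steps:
Function('C')(Y, y) = Mul(Rational(1, 2), Pow(y, -1)) (Function('C')(Y, y) = Pow(Mul(2, y), -1) = Mul(Rational(1, 2), Pow(y, -1)))
Function('G')(T) = Mul(Pow(Add(T, Mul(Rational(1, 2), Pow(T, -1))), -1), Add(-23, T)) (Function('G')(T) = Mul(Add(-23, T), Pow(Add(Mul(Rational(1, 2), Pow(T, -1)), T), -1)) = Mul(Add(-23, T), Pow(Add(T, Mul(Rational(1, 2), Pow(T, -1))), -1)) = Mul(Pow(Add(T, Mul(Rational(1, 2), Pow(T, -1))), -1), Add(-23, T)))
Add(15917, Mul(-1, Pow(Add(Pow(Add(-7403, -11233), Rational(1, 2)), Function('G')(-80)), Rational(1, 2)))) = Add(15917, Mul(-1, Pow(Add(Pow(Add(-7403, -11233), Rational(1, 2)), Mul(2, -80, Pow(Add(1, Mul(2, Pow(-80, 2))), -1), Add(-23, -80))), Rational(1, 2)))) = Add(15917, Mul(-1, Pow(Add(Pow(-18636, Rational(1, 2)), Mul(2, -80, Pow(Add(1, Mul(2, 6400)), -1), -103)), Rational(1, 2)))) = Add(15917, Mul(-1, Pow(Add(Mul(2, I, Pow(4659, Rational(1, 2))), Mul(2, -80, Pow(Add(1, 12800), -1), -103)), Rational(1, 2)))) = Add(15917, Mul(-1, Pow(Add(Mul(2, I, Pow(4659, Rational(1, 2))), Mul(2, -80, Pow(12801, -1), -103)), Rational(1, 2)))) = Add(15917, Mul(-1, Pow(Add(Mul(2, I, Pow(4659, Rational(1, 2))), Mul(2, -80, Rational(1, 12801), -103)), Rational(1, 2)))) = Add(15917, Mul(-1, Pow(Add(Mul(2, I, Pow(4659, Rational(1, 2))), Rational(16480, 12801)), Rational(1, 2)))) = Add(15917, Mul(-1, Pow(Add(Rational(16480, 12801), Mul(2, I, Pow(4659, Rational(1, 2)))), Rational(1, 2))))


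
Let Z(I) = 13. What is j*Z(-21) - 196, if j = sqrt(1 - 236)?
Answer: -196 + 13*I*sqrt(235) ≈ -196.0 + 199.29*I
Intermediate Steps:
j = I*sqrt(235) (j = sqrt(-235) = I*sqrt(235) ≈ 15.33*I)
j*Z(-21) - 196 = (I*sqrt(235))*13 - 196 = 13*I*sqrt(235) - 196 = -196 + 13*I*sqrt(235)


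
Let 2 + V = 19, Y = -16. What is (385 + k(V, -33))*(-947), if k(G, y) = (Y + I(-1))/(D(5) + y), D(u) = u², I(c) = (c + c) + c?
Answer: -2934753/8 ≈ -3.6684e+5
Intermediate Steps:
V = 17 (V = -2 + 19 = 17)
I(c) = 3*c (I(c) = 2*c + c = 3*c)
k(G, y) = -19/(25 + y) (k(G, y) = (-16 + 3*(-1))/(5² + y) = (-16 - 3)/(25 + y) = -19/(25 + y))
(385 + k(V, -33))*(-947) = (385 - 19/(25 - 33))*(-947) = (385 - 19/(-8))*(-947) = (385 - 19*(-⅛))*(-947) = (385 + 19/8)*(-947) = (3099/8)*(-947) = -2934753/8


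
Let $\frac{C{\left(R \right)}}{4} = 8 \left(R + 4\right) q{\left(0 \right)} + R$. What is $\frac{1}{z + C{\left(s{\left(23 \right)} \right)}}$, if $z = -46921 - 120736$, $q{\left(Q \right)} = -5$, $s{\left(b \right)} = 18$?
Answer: $- \frac{1}{171105} \approx -5.8444 \cdot 10^{-6}$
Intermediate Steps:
$z = -167657$ ($z = -46921 - 120736 = -167657$)
$C{\left(R \right)} = -640 - 156 R$ ($C{\left(R \right)} = 4 \left(8 \left(R + 4\right) \left(-5\right) + R\right) = 4 \left(8 \left(4 + R\right) \left(-5\right) + R\right) = 4 \left(\left(32 + 8 R\right) \left(-5\right) + R\right) = 4 \left(\left(-160 - 40 R\right) + R\right) = 4 \left(-160 - 39 R\right) = -640 - 156 R$)
$\frac{1}{z + C{\left(s{\left(23 \right)} \right)}} = \frac{1}{-167657 - 3448} = \frac{1}{-171105} = - \frac{1}{171105}$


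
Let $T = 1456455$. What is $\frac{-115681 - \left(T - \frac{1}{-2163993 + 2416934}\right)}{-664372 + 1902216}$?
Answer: $- \frac{397657651975}{313101499204} \approx -1.2701$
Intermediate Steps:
$\frac{-115681 - \left(T - \frac{1}{-2163993 + 2416934}\right)}{-664372 + 1902216} = \frac{-115681 + \left(\frac{1}{-2163993 + 2416934} - 1456455\right)}{-664372 + 1902216} = \frac{-115681 - \left(1456455 - \frac{1}{252941}\right)}{1237844} = \left(-115681 + \left(\frac{1}{252941} - 1456455\right)\right) \frac{1}{1237844} = \left(-115681 - \frac{368397184154}{252941}\right) \frac{1}{1237844} = \left(- \frac{397657651975}{252941}\right) \frac{1}{1237844} = - \frac{397657651975}{313101499204}$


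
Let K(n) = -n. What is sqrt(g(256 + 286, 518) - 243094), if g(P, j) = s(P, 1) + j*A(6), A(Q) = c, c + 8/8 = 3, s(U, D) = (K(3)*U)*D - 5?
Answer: I*sqrt(243689) ≈ 493.65*I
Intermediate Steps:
s(U, D) = -5 - 3*D*U (s(U, D) = ((-1*3)*U)*D - 5 = (-3*U)*D - 5 = -3*D*U - 5 = -5 - 3*D*U)
c = 2 (c = -1 + 3 = 2)
A(Q) = 2
g(P, j) = -5 - 3*P + 2*j (g(P, j) = (-5 - 3*1*P) + j*2 = (-5 - 3*P) + 2*j = -5 - 3*P + 2*j)
sqrt(g(256 + 286, 518) - 243094) = sqrt((-5 - 3*(256 + 286) + 2*518) - 243094) = sqrt((-5 - 3*542 + 1036) - 243094) = sqrt((-5 - 1626 + 1036) - 243094) = sqrt(-595 - 243094) = sqrt(-243689) = I*sqrt(243689)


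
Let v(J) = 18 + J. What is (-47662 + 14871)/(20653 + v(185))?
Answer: -2981/1896 ≈ -1.5723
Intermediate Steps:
(-47662 + 14871)/(20653 + v(185)) = (-47662 + 14871)/(20653 + (18 + 185)) = -32791/(20653 + 203) = -32791/20856 = -32791*1/20856 = -2981/1896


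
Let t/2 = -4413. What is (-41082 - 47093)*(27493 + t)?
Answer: -1645962725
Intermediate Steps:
t = -8826 (t = 2*(-4413) = -8826)
(-41082 - 47093)*(27493 + t) = (-41082 - 47093)*(27493 - 8826) = -88175*18667 = -1645962725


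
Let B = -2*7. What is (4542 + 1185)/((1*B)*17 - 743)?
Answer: -1909/327 ≈ -5.8379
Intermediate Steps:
B = -14
(4542 + 1185)/((1*B)*17 - 743) = (4542 + 1185)/((1*(-14))*17 - 743) = 5727/(-14*17 - 743) = 5727/(-238 - 743) = 5727/(-981) = 5727*(-1/981) = -1909/327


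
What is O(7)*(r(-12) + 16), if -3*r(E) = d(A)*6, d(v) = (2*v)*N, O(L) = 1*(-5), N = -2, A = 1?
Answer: -120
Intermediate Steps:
O(L) = -5
d(v) = -4*v (d(v) = (2*v)*(-2) = -4*v)
r(E) = 8 (r(E) = -(-4*1)*6/3 = -(-4)*6/3 = -⅓*(-24) = 8)
O(7)*(r(-12) + 16) = -5*(8 + 16) = -5*24 = -120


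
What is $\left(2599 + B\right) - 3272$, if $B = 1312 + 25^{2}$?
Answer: $1264$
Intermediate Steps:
$B = 1937$ ($B = 1312 + 625 = 1937$)
$\left(2599 + B\right) - 3272 = \left(2599 + 1937\right) - 3272 = 4536 - 3272 = 1264$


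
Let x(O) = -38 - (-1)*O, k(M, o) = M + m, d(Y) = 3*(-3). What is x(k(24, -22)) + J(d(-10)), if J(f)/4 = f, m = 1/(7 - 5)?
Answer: -99/2 ≈ -49.500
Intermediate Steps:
d(Y) = -9
m = ½ (m = 1/2 = ½ ≈ 0.50000)
J(f) = 4*f
k(M, o) = ½ + M (k(M, o) = M + ½ = ½ + M)
x(O) = -38 + O
x(k(24, -22)) + J(d(-10)) = (-38 + (½ + 24)) + 4*(-9) = (-38 + 49/2) - 36 = -27/2 - 36 = -99/2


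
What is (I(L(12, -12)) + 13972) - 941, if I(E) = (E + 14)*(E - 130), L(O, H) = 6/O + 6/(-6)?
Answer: 45077/4 ≈ 11269.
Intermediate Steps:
L(O, H) = -1 + 6/O (L(O, H) = 6/O + 6*(-1/6) = 6/O - 1 = -1 + 6/O)
I(E) = (-130 + E)*(14 + E) (I(E) = (14 + E)*(-130 + E) = (-130 + E)*(14 + E))
(I(L(12, -12)) + 13972) - 941 = ((-1820 + ((6 - 1*12)/12)**2 - 116*(6 - 1*12)/12) + 13972) - 941 = ((-1820 + ((6 - 12)/12)**2 - 29*(6 - 12)/3) + 13972) - 941 = ((-1820 + ((1/12)*(-6))**2 - 29*(-6)/3) + 13972) - 941 = ((-1820 + (-1/2)**2 - 116*(-1/2)) + 13972) - 941 = ((-1820 + 1/4 + 58) + 13972) - 941 = (-7047/4 + 13972) - 941 = 48841/4 - 941 = 45077/4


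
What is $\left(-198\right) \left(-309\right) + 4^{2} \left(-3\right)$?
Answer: $61134$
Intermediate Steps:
$\left(-198\right) \left(-309\right) + 4^{2} \left(-3\right) = 61182 + 16 \left(-3\right) = 61182 - 48 = 61134$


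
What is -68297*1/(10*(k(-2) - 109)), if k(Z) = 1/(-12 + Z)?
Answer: 478079/7635 ≈ 62.617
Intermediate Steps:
-68297*1/(10*(k(-2) - 109)) = -68297*1/(10*(1/(-12 - 2) - 109)) = -68297*1/(10*(1/(-14) - 109)) = -68297*1/(10*(-1/14 - 109)) = -68297/((-1527/14*10)) = -68297/(-7635/7) = -68297*(-7/7635) = 478079/7635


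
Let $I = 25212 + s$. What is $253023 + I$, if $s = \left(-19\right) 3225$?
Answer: $216960$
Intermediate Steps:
$s = -61275$
$I = -36063$ ($I = 25212 - 61275 = -36063$)
$253023 + I = 253023 - 36063 = 216960$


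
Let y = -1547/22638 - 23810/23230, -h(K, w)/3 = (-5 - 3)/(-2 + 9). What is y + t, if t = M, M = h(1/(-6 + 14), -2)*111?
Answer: 2850860527/7512582 ≈ 379.48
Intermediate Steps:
h(K, w) = 24/7 (h(K, w) = -3*(-5 - 3)/(-2 + 9) = -(-24)/7 = -3*(-8/7) = 24/7)
y = -8213537/7512582 (y = -1547*1/22638 - 23810*1/23230 = -221/3234 - 2381/2323 = -8213537/7512582 ≈ -1.0933)
M = 2664/7 (M = (24/7)*111 = 2664/7 ≈ 380.57)
t = 2664/7 ≈ 380.57
y + t = -8213537/7512582 + 2664/7 = 2850860527/7512582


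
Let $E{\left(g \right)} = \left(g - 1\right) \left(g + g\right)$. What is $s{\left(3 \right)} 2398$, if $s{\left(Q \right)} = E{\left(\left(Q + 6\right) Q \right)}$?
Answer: $3366792$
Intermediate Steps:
$E{\left(g \right)} = 2 g \left(-1 + g\right)$ ($E{\left(g \right)} = \left(-1 + g\right) 2 g = 2 g \left(-1 + g\right)$)
$s{\left(Q \right)} = 2 Q \left(-1 + Q \left(6 + Q\right)\right) \left(6 + Q\right)$ ($s{\left(Q \right)} = 2 \left(Q + 6\right) Q \left(-1 + \left(Q + 6\right) Q\right) = 2 \left(6 + Q\right) Q \left(-1 + \left(6 + Q\right) Q\right) = 2 Q \left(6 + Q\right) \left(-1 + Q \left(6 + Q\right)\right) = 2 Q \left(-1 + Q \left(6 + Q\right)\right) \left(6 + Q\right)$)
$s{\left(3 \right)} 2398 = 2 \cdot 3 \left(-1 + 3 \left(6 + 3\right)\right) \left(6 + 3\right) 2398 = 2 \cdot 3 \left(-1 + 3 \cdot 9\right) 9 \cdot 2398 = 2 \cdot 3 \left(-1 + 27\right) 9 \cdot 2398 = 2 \cdot 3 \cdot 26 \cdot 9 \cdot 2398 = 1404 \cdot 2398 = 3366792$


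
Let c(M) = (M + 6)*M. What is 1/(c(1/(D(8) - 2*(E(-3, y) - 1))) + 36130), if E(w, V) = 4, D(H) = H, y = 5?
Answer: 4/144533 ≈ 2.7675e-5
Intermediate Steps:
c(M) = M*(6 + M) (c(M) = (6 + M)*M = M*(6 + M))
1/(c(1/(D(8) - 2*(E(-3, y) - 1))) + 36130) = 1/((6 + 1/(8 - 2*(4 - 1)))/(8 - 2*(4 - 1)) + 36130) = 1/((6 + 1/(8 - 2*3))/(8 - 2*3) + 36130) = 1/((6 + 1/(8 - 6))/(8 - 6) + 36130) = 1/((6 + 1/2)/2 + 36130) = 1/((1/2)*(13/2) + 36130) = 1/(13/4 + 36130) = 1/(144533/4) = 4/144533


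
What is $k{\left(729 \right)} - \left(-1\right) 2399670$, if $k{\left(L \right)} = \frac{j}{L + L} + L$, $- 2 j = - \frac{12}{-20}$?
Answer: $\frac{11665939139}{4860} \approx 2.4004 \cdot 10^{6}$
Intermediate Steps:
$j = - \frac{3}{10}$ ($j = - \frac{\left(-12\right) \frac{1}{-20}}{2} = - \frac{\left(-12\right) \left(- \frac{1}{20}\right)}{2} = \left(- \frac{1}{2}\right) \frac{3}{5} = - \frac{3}{10} \approx -0.3$)
$k{\left(L \right)} = L - \frac{3}{20 L}$ ($k{\left(L \right)} = - \frac{3}{10 \left(L + L\right)} + L = - \frac{3}{10 \cdot 2 L} + L = - \frac{3 \frac{1}{2 L}}{10} + L = - \frac{3}{20 L} + L = L - \frac{3}{20 L}$)
$k{\left(729 \right)} - \left(-1\right) 2399670 = \left(729 - \frac{3}{20 \cdot 729}\right) - \left(-1\right) 2399670 = \left(729 - \frac{1}{4860}\right) - -2399670 = \left(729 - \frac{1}{4860}\right) + 2399670 = \frac{3542939}{4860} + 2399670 = \frac{11665939139}{4860}$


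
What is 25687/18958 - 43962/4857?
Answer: -236223279/30693002 ≈ -7.6963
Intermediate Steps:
25687/18958 - 43962/4857 = 25687*(1/18958) - 43962*1/4857 = 25687/18958 - 14654/1619 = -236223279/30693002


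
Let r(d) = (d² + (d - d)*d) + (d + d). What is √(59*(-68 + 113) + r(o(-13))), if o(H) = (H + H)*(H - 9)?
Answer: √330983 ≈ 575.31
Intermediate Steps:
o(H) = 2*H*(-9 + H) (o(H) = (2*H)*(-9 + H) = 2*H*(-9 + H))
r(d) = d² + 2*d (r(d) = (d² + 0*d) + 2*d = (d² + 0) + 2*d = d² + 2*d)
√(59*(-68 + 113) + r(o(-13))) = √(59*(-68 + 113) + (2*(-13)*(-9 - 13))*(2 + 2*(-13)*(-9 - 13))) = √(59*45 + (2*(-13)*(-22))*(2 + 2*(-13)*(-22))) = √(2655 + 572*(2 + 572)) = √(2655 + 572*574) = √(2655 + 328328) = √330983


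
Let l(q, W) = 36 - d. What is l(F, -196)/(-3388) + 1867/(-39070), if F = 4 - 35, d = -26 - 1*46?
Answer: -2636239/33092290 ≈ -0.079663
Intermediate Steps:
d = -72 (d = -26 - 46 = -72)
F = -31
l(q, W) = 108 (l(q, W) = 36 - 1*(-72) = 36 + 72 = 108)
l(F, -196)/(-3388) + 1867/(-39070) = 108/(-3388) + 1867/(-39070) = 108*(-1/3388) + 1867*(-1/39070) = -27/847 - 1867/39070 = -2636239/33092290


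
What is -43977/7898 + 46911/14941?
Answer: -286557279/118004018 ≈ -2.4284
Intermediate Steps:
-43977/7898 + 46911/14941 = -286557279/118004018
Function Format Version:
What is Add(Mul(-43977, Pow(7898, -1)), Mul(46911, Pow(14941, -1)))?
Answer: Rational(-286557279, 118004018) ≈ -2.4284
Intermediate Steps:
Add(Mul(-43977, Pow(7898, -1)), Mul(46911, Pow(14941, -1))) = Add(Mul(-43977, Rational(1, 7898)), Mul(46911, Rational(1, 14941))) = Add(Rational(-43977, 7898), Rational(46911, 14941)) = Rational(-286557279, 118004018)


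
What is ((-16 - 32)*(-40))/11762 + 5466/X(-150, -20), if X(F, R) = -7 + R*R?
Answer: 10840942/770411 ≈ 14.072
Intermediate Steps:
X(F, R) = -7 + R²
((-16 - 32)*(-40))/11762 + 5466/X(-150, -20) = ((-16 - 32)*(-40))/11762 + 5466/(-7 + (-20)²) = -48*(-40)*(1/11762) + 5466/(-7 + 400) = 1920*(1/11762) + 5466/393 = 960/5881 + 5466*(1/393) = 960/5881 + 1822/131 = 10840942/770411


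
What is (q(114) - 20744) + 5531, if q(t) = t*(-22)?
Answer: -17721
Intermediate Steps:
q(t) = -22*t
(q(114) - 20744) + 5531 = (-22*114 - 20744) + 5531 = (-2508 - 20744) + 5531 = -23252 + 5531 = -17721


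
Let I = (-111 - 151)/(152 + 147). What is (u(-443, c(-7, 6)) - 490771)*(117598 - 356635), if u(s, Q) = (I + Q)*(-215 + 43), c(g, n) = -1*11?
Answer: 34930418724009/299 ≈ 1.1682e+11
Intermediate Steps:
I = -262/299 ≈ -0.87625
c(g, n) = -11
u(s, Q) = 45064/299 - 172*Q (u(s, Q) = (-262/299 + Q)*(-215 + 43) = (-262/299 + Q)*(-172) = 45064/299 - 172*Q)
(u(-443, c(-7, 6)) - 490771)*(117598 - 356635) = ((45064/299 - 172*(-11)) - 490771)*(117598 - 356635) = ((45064/299 + 1892) - 490771)*(-239037) = (610772/299 - 490771)*(-239037) = -146129757/299*(-239037) = 34930418724009/299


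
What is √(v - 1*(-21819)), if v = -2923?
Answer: 4*√1181 ≈ 137.46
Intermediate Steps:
√(v - 1*(-21819)) = √(-2923 - 1*(-21819)) = √(-2923 + 21819) = √18896 = 4*√1181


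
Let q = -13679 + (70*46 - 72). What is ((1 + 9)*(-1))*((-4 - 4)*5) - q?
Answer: 10931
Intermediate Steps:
q = -10531 (q = -13679 + (3220 - 72) = -13679 + 3148 = -10531)
((1 + 9)*(-1))*((-4 - 4)*5) - q = ((1 + 9)*(-1))*((-4 - 4)*5) - 1*(-10531) = (10*(-1))*(-8*5) + 10531 = -10*(-40) + 10531 = 400 + 10531 = 10931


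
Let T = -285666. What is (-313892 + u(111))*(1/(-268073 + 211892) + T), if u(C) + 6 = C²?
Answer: 4840009739539619/56181 ≈ 8.6150e+10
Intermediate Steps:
u(C) = -6 + C²
(-313892 + u(111))*(1/(-268073 + 211892) + T) = (-313892 + (-6 + 111²))*(1/(-268073 + 211892) - 285666) = (-313892 + (-6 + 12321))*(1/(-56181) - 285666) = (-313892 + 12315)*(-1/56181 - 285666) = -301577*(-16049001547/56181) = 4840009739539619/56181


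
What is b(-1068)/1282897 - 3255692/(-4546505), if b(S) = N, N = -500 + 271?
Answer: 4175676350079/5832697624985 ≈ 0.71591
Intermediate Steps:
N = -229
b(S) = -229
b(-1068)/1282897 - 3255692/(-4546505) = -229/1282897 - 3255692/(-4546505) = -229*1/1282897 - 3255692*(-1/4546505) = -229/1282897 + 3255692/4546505 = 4175676350079/5832697624985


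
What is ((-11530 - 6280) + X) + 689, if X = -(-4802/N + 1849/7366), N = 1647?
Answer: -207676255813/12131802 ≈ -17118.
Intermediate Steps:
X = 32326229/12131802 (X = -(-4802/1647 + 1849/7366) = -1*(-32326229/12131802) = 32326229/12131802 ≈ 2.6646)
((-11530 - 6280) + X) + 689 = ((-11530 - 6280) + 32326229/12131802) + 689 = (-17810 + 32326229/12131802) + 689 = -216035067391/12131802 + 689 = -207676255813/12131802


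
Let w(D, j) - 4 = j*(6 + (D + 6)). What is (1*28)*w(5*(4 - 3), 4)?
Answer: 2016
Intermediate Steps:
w(D, j) = 4 + j*(12 + D) (w(D, j) = 4 + j*(6 + (D + 6)) = 4 + j*(6 + (6 + D)) = 4 + j*(12 + D))
(1*28)*w(5*(4 - 3), 4) = (1*28)*(4 + 12*4 + (5*(4 - 3))*4) = 28*(4 + 48 + (5*1)*4) = 28*(4 + 48 + 5*4) = 28*(4 + 48 + 20) = 28*72 = 2016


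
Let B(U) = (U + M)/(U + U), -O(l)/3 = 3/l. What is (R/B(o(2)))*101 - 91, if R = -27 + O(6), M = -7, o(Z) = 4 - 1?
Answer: 16907/4 ≈ 4226.8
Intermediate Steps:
O(l) = -9/l
o(Z) = 3
B(U) = (-7 + U)/(2*U) (B(U) = (U - 7)/(U + U) = (-7 + U)/((2*U)) = (-7 + U)*(1/(2*U)) = (-7 + U)/(2*U))
R = -57/2 (R = -27 - 9/6 = -27 - 9*1/6 = -27 - 3/2 = -57/2 ≈ -28.500)
(R/B(o(2)))*101 - 91 = -57*6/(-7 + 3)/2*101 - 91 = -57/(2*((1/2)*(1/3)*(-4)))*101 - 91 = -57/(2*(-2/3))*101 - 91 = -57/2*(-3/2)*101 - 91 = (171/4)*101 - 91 = 17271/4 - 91 = 16907/4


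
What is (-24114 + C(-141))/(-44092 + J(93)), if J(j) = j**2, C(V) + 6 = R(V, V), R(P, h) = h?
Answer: 24261/35443 ≈ 0.68451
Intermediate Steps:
C(V) = -6 + V
(-24114 + C(-141))/(-44092 + J(93)) = (-24114 + (-6 - 141))/(-44092 + 93**2) = (-24114 - 147)/(-44092 + 8649) = -24261/(-35443) = -24261*(-1/35443) = 24261/35443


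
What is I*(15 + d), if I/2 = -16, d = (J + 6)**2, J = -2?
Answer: -992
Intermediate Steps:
d = 16 (d = (-2 + 6)**2 = 4**2 = 16)
I = -32 (I = 2*(-16) = -32)
I*(15 + d) = -32*(15 + 16) = -32*31 = -992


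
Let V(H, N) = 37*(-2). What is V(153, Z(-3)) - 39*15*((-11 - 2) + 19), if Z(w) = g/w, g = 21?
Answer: -3584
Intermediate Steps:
Z(w) = 21/w
V(H, N) = -74
V(153, Z(-3)) - 39*15*((-11 - 2) + 19) = -74 - 39*15*((-11 - 2) + 19) = -74 - 585*(-13 + 19) = -74 - 585*6 = -74 - 1*3510 = -74 - 3510 = -3584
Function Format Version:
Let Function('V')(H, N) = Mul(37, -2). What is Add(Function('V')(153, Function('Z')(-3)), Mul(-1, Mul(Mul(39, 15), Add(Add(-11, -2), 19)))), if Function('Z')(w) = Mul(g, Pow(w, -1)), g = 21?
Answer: -3584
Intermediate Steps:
Function('Z')(w) = Mul(21, Pow(w, -1))
Function('V')(H, N) = -74
Add(Function('V')(153, Function('Z')(-3)), Mul(-1, Mul(Mul(39, 15), Add(Add(-11, -2), 19)))) = Add(-74, Mul(-1, Mul(Mul(39, 15), Add(Add(-11, -2), 19)))) = Add(-74, Mul(-1, Mul(585, Add(-13, 19)))) = Add(-74, Mul(-1, Mul(585, 6))) = Add(-74, Mul(-1, 3510)) = Add(-74, -3510) = -3584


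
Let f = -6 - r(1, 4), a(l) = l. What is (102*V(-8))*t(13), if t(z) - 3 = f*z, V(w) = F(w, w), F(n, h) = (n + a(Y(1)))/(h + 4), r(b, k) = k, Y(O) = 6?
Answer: -6477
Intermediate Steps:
F(n, h) = (6 + n)/(4 + h) (F(n, h) = (n + 6)/(h + 4) = (6 + n)/(4 + h))
f = -10 (f = -6 - 1*4 = -6 - 4 = -10)
V(w) = (6 + w)/(4 + w)
t(z) = 3 - 10*z
(102*V(-8))*t(13) = (102*((6 - 8)/(4 - 8)))*(3 - 10*13) = (102*(-2/(-4)))*(3 - 130) = (102*(-¼*(-2)))*(-127) = (102*(½))*(-127) = 51*(-127) = -6477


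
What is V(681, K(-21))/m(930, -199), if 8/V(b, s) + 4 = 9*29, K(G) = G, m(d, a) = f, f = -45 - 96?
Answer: -8/36237 ≈ -0.00022077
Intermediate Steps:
f = -141
m(d, a) = -141
V(b, s) = 8/257 (V(b, s) = 8/(-4 + 9*29) = 8/(-4 + 261) = 8/257)
V(681, K(-21))/m(930, -199) = (8/257)/(-141) = (8/257)*(-1/141) = -8/36237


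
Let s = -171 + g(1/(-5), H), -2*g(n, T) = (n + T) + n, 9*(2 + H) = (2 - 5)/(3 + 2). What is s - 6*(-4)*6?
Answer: -773/30 ≈ -25.767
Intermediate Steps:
H = -31/15 (H = -2 + ((2 - 5)/(3 + 2))/9 = -2 + (-3/5)/9 = -2 + (-3*⅕)/9 = -2 + (⅑)*(-⅗) = -2 - 1/15 = -31/15 ≈ -2.0667)
g(n, T) = -n - T/2 (g(n, T) = -((n + T) + n)/2 = -((T + n) + n)/2 = -(T + 2*n)/2 = -n - T/2)
s = -5093/30 (s = -171 + (-1/(-5) - ½*(-31/15)) = -171 + (-1*(-⅕) + 31/30) = -171 + (⅕ + 31/30) = -171 + 37/30 = -5093/30 ≈ -169.77)
s - 6*(-4)*6 = -5093/30 - 6*(-4)*6 = -5093/30 - (-24)*6 = -5093/30 - 1*(-144) = -5093/30 + 144 = -773/30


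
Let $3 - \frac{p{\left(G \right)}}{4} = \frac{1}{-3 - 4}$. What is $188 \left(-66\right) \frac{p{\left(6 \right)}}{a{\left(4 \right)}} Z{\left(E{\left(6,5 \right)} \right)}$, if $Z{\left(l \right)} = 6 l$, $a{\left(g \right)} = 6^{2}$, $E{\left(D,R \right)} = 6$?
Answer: $- \frac{1091904}{7} \approx -1.5599 \cdot 10^{5}$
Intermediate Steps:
$a{\left(g \right)} = 36$
$p{\left(G \right)} = \frac{88}{7}$ ($p{\left(G \right)} = 12 - \frac{4}{-3 - 4} = 12 - \frac{4}{-7} = 12 - - \frac{4}{7} = 12 + \frac{4}{7} = \frac{88}{7}$)
$188 \left(-66\right) \frac{p{\left(6 \right)}}{a{\left(4 \right)}} Z{\left(E{\left(6,5 \right)} \right)} = 188 \left(-66\right) \frac{88}{7 \cdot 36} \cdot 6 \cdot 6 = - 12408 \cdot \frac{88}{7} \cdot \frac{1}{36} \cdot 36 = - 12408 \cdot \frac{22}{63} \cdot 36 = \left(-12408\right) \frac{88}{7} = - \frac{1091904}{7}$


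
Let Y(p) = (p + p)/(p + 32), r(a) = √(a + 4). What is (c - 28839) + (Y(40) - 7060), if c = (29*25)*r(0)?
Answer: -310031/9 ≈ -34448.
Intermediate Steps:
r(a) = √(4 + a)
Y(p) = 2*p/(32 + p) (Y(p) = (2*p)/(32 + p) = 2*p/(32 + p))
c = 1450 (c = (29*25)*√(4 + 0) = 725*√4 = 725*2 = 1450)
(c - 28839) + (Y(40) - 7060) = (1450 - 28839) + (2*40/(32 + 40) - 7060) = -27389 + (2*40/72 - 7060) = -27389 + (2*40*(1/72) - 7060) = -27389 + (10/9 - 7060) = -27389 - 63530/9 = -310031/9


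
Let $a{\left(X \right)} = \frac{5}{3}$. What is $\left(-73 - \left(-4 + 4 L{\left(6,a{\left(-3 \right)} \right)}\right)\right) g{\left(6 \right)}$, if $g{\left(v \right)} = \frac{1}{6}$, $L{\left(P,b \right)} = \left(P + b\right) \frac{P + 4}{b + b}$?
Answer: $- \frac{161}{6} \approx -26.833$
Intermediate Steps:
$a{\left(X \right)} = \frac{5}{3}$ ($a{\left(X \right)} = 5 \cdot \frac{1}{3} = \frac{5}{3}$)
$L{\left(P,b \right)} = \frac{\left(4 + P\right) \left(P + b\right)}{2 b}$ ($L{\left(P,b \right)} = \left(P + b\right) \frac{4 + P}{2 b} = \frac{\left(4 + P\right) \left(P + b\right)}{2 b}$)
$g{\left(v \right)} = \frac{1}{6}$
$\left(-73 - \left(-4 + 4 L{\left(6,a{\left(-3 \right)} \right)}\right)\right) g{\left(6 \right)} = \left(-73 + \left(4 - 4 \frac{6^{2} + 4 \cdot 6 + \frac{5 \left(4 + 6\right)}{3}}{2 \cdot \frac{5}{3}}\right)\right) \frac{1}{6} = \left(-73 + \left(4 - 4 \cdot \frac{1}{2} \cdot \frac{3}{5} \left(36 + 24 + \frac{5}{3} \cdot 10\right)\right)\right) \frac{1}{6} = \left(-73 + \left(4 - 4 \cdot \frac{1}{2} \cdot \frac{3}{5} \left(36 + 24 + \frac{50}{3}\right)\right)\right) \frac{1}{6} = \left(-73 + \left(4 - 4 \cdot \frac{1}{2} \cdot \frac{3}{5} \cdot \frac{230}{3}\right)\right) \frac{1}{6} = \left(-73 + \left(4 - 92\right)\right) \frac{1}{6} = \left(-73 - 88\right) \frac{1}{6} = \left(-161\right) \frac{1}{6} = - \frac{161}{6}$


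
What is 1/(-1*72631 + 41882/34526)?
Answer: -17263/1253808012 ≈ -1.3768e-5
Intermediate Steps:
1/(-1*72631 + 41882/34526) = 1/(-72631 + 41882*(1/34526)) = 1/(-72631 + 20941/17263) = 1/(-1253808012/17263) = -17263/1253808012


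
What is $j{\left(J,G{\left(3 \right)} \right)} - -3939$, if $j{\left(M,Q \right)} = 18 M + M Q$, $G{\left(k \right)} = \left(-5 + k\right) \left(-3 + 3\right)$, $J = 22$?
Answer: $4335$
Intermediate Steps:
$G{\left(k \right)} = 0$ ($G{\left(k \right)} = \left(-5 + k\right) 0 = 0$)
$j{\left(J,G{\left(3 \right)} \right)} - -3939 = 22 \left(18 + 0\right) - -3939 = 22 \cdot 18 + 3939 = 396 + 3939 = 4335$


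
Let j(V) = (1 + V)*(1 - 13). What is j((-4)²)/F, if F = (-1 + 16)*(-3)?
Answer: 68/15 ≈ 4.5333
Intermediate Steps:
j(V) = -12 - 12*V (j(V) = (1 + V)*(-12) = -12 - 12*V)
F = -45 (F = 15*(-3) = -45)
j((-4)²)/F = (-12 - 12*(-4)²)/(-45) = (-12 - 12*16)*(-1/45) = (-12 - 192)*(-1/45) = -204*(-1/45) = 68/15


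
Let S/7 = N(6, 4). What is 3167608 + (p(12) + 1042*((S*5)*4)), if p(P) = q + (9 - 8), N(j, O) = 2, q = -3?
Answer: 3459366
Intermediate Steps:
p(P) = -2 (p(P) = -3 + (9 - 8) = -3 + 1 = -2)
S = 14 (S = 7*2 = 14)
3167608 + (p(12) + 1042*((S*5)*4)) = 3167608 + (-2 + 1042*((14*5)*4)) = 3167608 + (-2 + 1042*(70*4)) = 3167608 + (-2 + 1042*280) = 3167608 + (-2 + 291760) = 3167608 + 291758 = 3459366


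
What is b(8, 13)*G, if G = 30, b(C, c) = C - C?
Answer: 0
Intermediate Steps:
b(C, c) = 0
b(8, 13)*G = 0*30 = 0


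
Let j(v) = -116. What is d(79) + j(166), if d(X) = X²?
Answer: 6125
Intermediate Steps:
d(79) + j(166) = 79² - 116 = 6241 - 116 = 6125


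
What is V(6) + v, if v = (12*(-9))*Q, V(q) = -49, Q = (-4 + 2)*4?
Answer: 815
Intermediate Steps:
Q = -8 (Q = -2*4 = -8)
v = 864 (v = (12*(-9))*(-8) = -108*(-8) = 864)
V(6) + v = -49 + 864 = 815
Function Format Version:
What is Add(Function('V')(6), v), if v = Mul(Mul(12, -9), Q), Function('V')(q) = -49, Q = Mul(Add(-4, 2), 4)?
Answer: 815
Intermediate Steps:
Q = -8 (Q = Mul(-2, 4) = -8)
v = 864 (v = Mul(Mul(12, -9), -8) = Mul(-108, -8) = 864)
Add(Function('V')(6), v) = Add(-49, 864) = 815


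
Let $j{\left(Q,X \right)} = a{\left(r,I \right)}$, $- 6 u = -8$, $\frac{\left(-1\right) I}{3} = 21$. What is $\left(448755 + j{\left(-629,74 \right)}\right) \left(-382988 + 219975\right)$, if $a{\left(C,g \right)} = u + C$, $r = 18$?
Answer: $- \frac{219468151199}{3} \approx -7.3156 \cdot 10^{10}$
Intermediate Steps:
$I = -63$ ($I = \left(-3\right) 21 = -63$)
$u = \frac{4}{3}$ ($u = \left(- \frac{1}{6}\right) \left(-8\right) = \frac{4}{3} \approx 1.3333$)
$a{\left(C,g \right)} = \frac{4}{3} + C$
$j{\left(Q,X \right)} = \frac{58}{3}$ ($j{\left(Q,X \right)} = \frac{4}{3} + 18 = \frac{58}{3}$)
$\left(448755 + j{\left(-629,74 \right)}\right) \left(-382988 + 219975\right) = \left(448755 + \frac{58}{3}\right) \left(-382988 + 219975\right) = \frac{1346323}{3} \left(-163013\right) = - \frac{219468151199}{3}$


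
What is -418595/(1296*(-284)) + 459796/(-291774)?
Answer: -7849869569/17898584256 ≈ -0.43857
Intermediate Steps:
-418595/(1296*(-284)) + 459796/(-291774) = -418595/(-368064) + 459796*(-1/291774) = -418595*(-1/368064) - 229898/145887 = 418595/368064 - 229898/145887 = -7849869569/17898584256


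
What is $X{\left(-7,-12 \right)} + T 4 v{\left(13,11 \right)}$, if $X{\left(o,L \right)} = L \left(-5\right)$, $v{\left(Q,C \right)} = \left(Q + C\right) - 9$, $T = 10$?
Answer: $660$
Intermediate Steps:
$v{\left(Q,C \right)} = -9 + C + Q$ ($v{\left(Q,C \right)} = \left(C + Q\right) - 9 = -9 + C + Q$)
$X{\left(o,L \right)} = - 5 L$
$X{\left(-7,-12 \right)} + T 4 v{\left(13,11 \right)} = \left(-5\right) \left(-12\right) + 10 \cdot 4 \left(-9 + 11 + 13\right) = 60 + 40 \cdot 15 = 60 + 600 = 660$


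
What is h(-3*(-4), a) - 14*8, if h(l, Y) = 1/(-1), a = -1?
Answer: -113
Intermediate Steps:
h(l, Y) = -1
h(-3*(-4), a) - 14*8 = -1 - 14*8 = -1 - 112 = -113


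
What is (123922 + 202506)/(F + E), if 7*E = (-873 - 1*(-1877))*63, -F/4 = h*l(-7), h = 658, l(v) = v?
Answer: 81607/6865 ≈ 11.887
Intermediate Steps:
F = 18424 (F = -2632*(-7) = -4*(-4606) = 18424)
E = 9036 (E = ((-873 - 1*(-1877))*63)/7 = ((-873 + 1877)*63)/7 = (1004*63)/7 = (1/7)*63252 = 9036)
(123922 + 202506)/(F + E) = (123922 + 202506)/(18424 + 9036) = 326428/27460 = 326428*(1/27460) = 81607/6865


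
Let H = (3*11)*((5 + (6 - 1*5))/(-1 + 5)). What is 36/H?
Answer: 8/11 ≈ 0.72727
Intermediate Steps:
H = 99/2 (H = 33*((5 + (6 - 5))/4) = 33*((5 + 1)*(¼)) = 33*(6*(¼)) = 33*(3/2) = 99/2 ≈ 49.500)
36/H = 36/(99/2) = 36*(2/99) = 8/11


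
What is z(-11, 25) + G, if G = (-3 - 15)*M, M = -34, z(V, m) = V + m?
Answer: 626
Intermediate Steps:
G = 612 (G = (-3 - 15)*(-34) = -18*(-34) = 612)
z(-11, 25) + G = (-11 + 25) + 612 = 14 + 612 = 626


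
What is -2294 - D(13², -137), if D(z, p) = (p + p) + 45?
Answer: -2065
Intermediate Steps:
D(z, p) = 45 + 2*p (D(z, p) = 2*p + 45 = 45 + 2*p)
-2294 - D(13², -137) = -2294 - (45 + 2*(-137)) = -2294 - (45 - 274) = -2294 - 1*(-229) = -2294 + 229 = -2065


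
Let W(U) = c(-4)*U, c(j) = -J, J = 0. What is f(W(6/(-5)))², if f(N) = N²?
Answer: 0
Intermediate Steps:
c(j) = 0 (c(j) = -1*0 = 0)
W(U) = 0 (W(U) = 0*U = 0)
f(W(6/(-5)))² = (0²)² = 0² = 0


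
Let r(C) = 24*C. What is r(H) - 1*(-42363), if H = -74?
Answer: 40587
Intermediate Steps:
r(H) - 1*(-42363) = 24*(-74) - 1*(-42363) = -1776 + 42363 = 40587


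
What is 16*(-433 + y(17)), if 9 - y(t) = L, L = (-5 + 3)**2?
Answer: -6848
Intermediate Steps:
L = 4 (L = (-2)**2 = 4)
y(t) = 5 (y(t) = 9 - 1*4 = 9 - 4 = 5)
16*(-433 + y(17)) = 16*(-433 + 5) = 16*(-428) = -6848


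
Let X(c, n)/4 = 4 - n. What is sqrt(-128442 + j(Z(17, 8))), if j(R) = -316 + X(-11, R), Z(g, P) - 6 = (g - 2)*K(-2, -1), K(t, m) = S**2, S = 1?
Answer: 3*I*sqrt(14314) ≈ 358.92*I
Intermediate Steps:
X(c, n) = 16 - 4*n (X(c, n) = 4*(4 - n) = 16 - 4*n)
K(t, m) = 1 (K(t, m) = 1**2 = 1)
Z(g, P) = 4 + g (Z(g, P) = 6 + (g - 2)*1 = 6 + (-2 + g)*1 = 6 + (-2 + g) = 4 + g)
j(R) = -300 - 4*R (j(R) = -316 + (16 - 4*R) = -300 - 4*R)
sqrt(-128442 + j(Z(17, 8))) = sqrt(-128442 + (-300 - 4*(4 + 17))) = sqrt(-128442 + (-300 - 4*21)) = sqrt(-128442 + (-300 - 84)) = sqrt(-128442 - 384) = sqrt(-128826) = 3*I*sqrt(14314)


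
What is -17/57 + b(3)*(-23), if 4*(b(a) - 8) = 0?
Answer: -10505/57 ≈ -184.30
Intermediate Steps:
b(a) = 8 (b(a) = 8 + (¼)*0 = 8 + 0 = 8)
-17/57 + b(3)*(-23) = -17/57 + 8*(-23) = -17*1/57 - 184 = -17/57 - 184 = -10505/57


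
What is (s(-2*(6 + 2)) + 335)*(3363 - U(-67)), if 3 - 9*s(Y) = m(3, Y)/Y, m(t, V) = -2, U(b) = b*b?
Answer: -13592509/36 ≈ -3.7757e+5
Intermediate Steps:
U(b) = b**2
s(Y) = 1/3 + 2/(9*Y) (s(Y) = 1/3 - (-2)/(9*Y) = 1/3 + 2/(9*Y))
(s(-2*(6 + 2)) + 335)*(3363 - U(-67)) = ((2 + 3*(-2*(6 + 2)))/(9*((-2*(6 + 2)))) + 335)*(3363 - 1*(-67)**2) = ((2 + 3*(-2*8))/(9*((-2*8))) + 335)*(3363 - 1*4489) = ((1/9)*(2 + 3*(-16))/(-16) + 335)*(3363 - 4489) = ((1/9)*(-1/16)*(2 - 48) + 335)*(-1126) = ((1/9)*(-1/16)*(-46) + 335)*(-1126) = (23/72 + 335)*(-1126) = (24143/72)*(-1126) = -13592509/36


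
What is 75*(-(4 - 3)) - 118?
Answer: -193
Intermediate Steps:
75*(-(4 - 3)) - 118 = 75*(-1*1) - 118 = 75*(-1) - 118 = -75 - 118 = -193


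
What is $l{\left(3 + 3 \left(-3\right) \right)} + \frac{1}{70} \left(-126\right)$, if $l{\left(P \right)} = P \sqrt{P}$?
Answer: $- \frac{9}{5} - 6 i \sqrt{6} \approx -1.8 - 14.697 i$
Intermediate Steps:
$l{\left(P \right)} = P^{\frac{3}{2}}$
$l{\left(3 + 3 \left(-3\right) \right)} + \frac{1}{70} \left(-126\right) = \left(3 + 3 \left(-3\right)\right)^{\frac{3}{2}} + \frac{1}{70} \left(-126\right) = \left(3 - 9\right)^{\frac{3}{2}} + \frac{1}{70} \left(-126\right) = \left(-6\right)^{\frac{3}{2}} - \frac{9}{5} = - 6 i \sqrt{6} - \frac{9}{5} = - \frac{9}{5} - 6 i \sqrt{6}$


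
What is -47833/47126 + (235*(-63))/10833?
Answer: -405291773/170171986 ≈ -2.3817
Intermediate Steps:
-47833/47126 + (235*(-63))/10833 = -47833*1/47126 - 14805*1/10833 = -47833/47126 - 4935/3611 = -405291773/170171986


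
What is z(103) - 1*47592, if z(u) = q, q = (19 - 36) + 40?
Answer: -47569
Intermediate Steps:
q = 23 (q = -17 + 40 = 23)
z(u) = 23
z(103) - 1*47592 = 23 - 1*47592 = 23 - 47592 = -47569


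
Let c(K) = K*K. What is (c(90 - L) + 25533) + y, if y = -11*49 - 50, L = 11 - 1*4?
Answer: 31833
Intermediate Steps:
L = 7 (L = 11 - 4 = 7)
c(K) = K**2
y = -589 (y = -539 - 50 = -589)
(c(90 - L) + 25533) + y = ((90 - 1*7)**2 + 25533) - 589 = ((90 - 7)**2 + 25533) - 589 = (83**2 + 25533) - 589 = (6889 + 25533) - 589 = 32422 - 589 = 31833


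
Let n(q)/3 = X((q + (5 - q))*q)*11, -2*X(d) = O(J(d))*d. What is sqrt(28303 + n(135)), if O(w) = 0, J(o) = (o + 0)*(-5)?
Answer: sqrt(28303) ≈ 168.23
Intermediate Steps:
J(o) = -5*o (J(o) = o*(-5) = -5*o)
X(d) = 0 (X(d) = -0*d = -1/2*0 = 0)
n(q) = 0 (n(q) = 3*(0*11) = 3*0 = 0)
sqrt(28303 + n(135)) = sqrt(28303 + 0) = sqrt(28303)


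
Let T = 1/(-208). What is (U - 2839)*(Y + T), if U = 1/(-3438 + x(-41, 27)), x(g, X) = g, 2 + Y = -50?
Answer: 53419116297/361816 ≈ 1.4764e+5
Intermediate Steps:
Y = -52 (Y = -2 - 50 = -52)
T = -1/208 ≈ -0.0048077
U = -1/3479 (U = 1/(-3438 - 41) = 1/(-3479) = -1/3479 ≈ -0.00028744)
(U - 2839)*(Y + T) = (-1/3479 - 2839)*(-52 - 1/208) = -9876882/3479*(-10817/208) = 53419116297/361816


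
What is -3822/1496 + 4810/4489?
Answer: -4980599/3357772 ≈ -1.4833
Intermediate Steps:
-3822/1496 + 4810/4489 = -3822*1/1496 + 4810*(1/4489) = -1911/748 + 4810/4489 = -4980599/3357772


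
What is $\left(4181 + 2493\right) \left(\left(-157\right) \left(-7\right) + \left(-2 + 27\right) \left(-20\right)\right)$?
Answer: $3997726$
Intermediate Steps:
$\left(4181 + 2493\right) \left(\left(-157\right) \left(-7\right) + \left(-2 + 27\right) \left(-20\right)\right) = 6674 \left(1099 + 25 \left(-20\right)\right) = 6674 \left(1099 - 500\right) = 6674 \cdot 599 = 3997726$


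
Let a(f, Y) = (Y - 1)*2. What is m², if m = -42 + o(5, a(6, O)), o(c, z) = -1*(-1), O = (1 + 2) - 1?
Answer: 1681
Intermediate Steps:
O = 2 (O = 3 - 1 = 2)
a(f, Y) = -2 + 2*Y (a(f, Y) = (-1 + Y)*2 = -2 + 2*Y)
o(c, z) = 1
m = -41 (m = -42 + 1 = -41)
m² = (-41)² = 1681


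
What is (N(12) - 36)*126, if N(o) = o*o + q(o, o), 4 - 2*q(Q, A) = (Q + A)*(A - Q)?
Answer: 13860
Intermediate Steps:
q(Q, A) = 2 - (A + Q)*(A - Q)/2 (q(Q, A) = 2 - (Q + A)*(A - Q)/2 = 2 - (A + Q)*(A - Q)/2)
N(o) = 2 + o**2 (N(o) = o*o + (2 + o**2/2 - o**2/2) = o**2 + 2 = 2 + o**2)
(N(12) - 36)*126 = ((2 + 12**2) - 36)*126 = ((2 + 144) - 36)*126 = (146 - 36)*126 = 110*126 = 13860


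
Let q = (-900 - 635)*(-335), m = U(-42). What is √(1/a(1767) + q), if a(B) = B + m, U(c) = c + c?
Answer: 2*√40459351603/561 ≈ 717.09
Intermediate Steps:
U(c) = 2*c
m = -84 (m = 2*(-42) = -84)
q = 514225 (q = -1535*(-335) = 514225)
a(B) = -84 + B (a(B) = B - 84 = -84 + B)
√(1/a(1767) + q) = √(1/(-84 + 1767) + 514225) = √(1/1683 + 514225) = √(865440676/1683) = 2*√40459351603/561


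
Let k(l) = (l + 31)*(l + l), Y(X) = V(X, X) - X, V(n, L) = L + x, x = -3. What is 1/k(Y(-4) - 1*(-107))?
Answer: 1/28080 ≈ 3.5613e-5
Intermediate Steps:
V(n, L) = -3 + L (V(n, L) = L - 3 = -3 + L)
Y(X) = -3 (Y(X) = (-3 + X) - X = -3)
k(l) = 2*l*(31 + l) (k(l) = (31 + l)*(2*l) = 2*l*(31 + l))
1/k(Y(-4) - 1*(-107)) = 1/(2*(-3 - 1*(-107))*(31 + (-3 - 1*(-107)))) = 1/(2*(-3 + 107)*(31 + (-3 + 107))) = 1/(2*104*(31 + 104)) = 1/(2*104*135) = 1/28080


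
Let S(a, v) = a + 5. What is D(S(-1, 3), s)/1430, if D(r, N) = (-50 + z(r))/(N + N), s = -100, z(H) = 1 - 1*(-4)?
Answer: 9/57200 ≈ 0.00015734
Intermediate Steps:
S(a, v) = 5 + a
z(H) = 5 (z(H) = 1 + 4 = 5)
D(r, N) = -45/(2*N) (D(r, N) = (-50 + 5)/(N + N) = -45*1/(2*N) = -45/(2*N))
D(S(-1, 3), s)/1430 = -45/2/(-100)/1430 = -45/2*(-1/100)*(1/1430) = (9/40)*(1/1430) = 9/57200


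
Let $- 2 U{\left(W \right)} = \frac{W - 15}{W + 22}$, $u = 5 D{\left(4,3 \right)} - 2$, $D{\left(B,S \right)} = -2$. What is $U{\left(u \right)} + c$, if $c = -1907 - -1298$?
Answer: $- \frac{12153}{20} \approx -607.65$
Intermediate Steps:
$c = -609$ ($c = -1907 + 1298 = -609$)
$u = -12$ ($u = 5 \left(-2\right) - 2 = -10 - 2 = -12$)
$U{\left(W \right)} = - \frac{-15 + W}{2 \left(22 + W\right)}$ ($U{\left(W \right)} = - \frac{\left(W - 15\right) \frac{1}{W + 22}}{2} = - \frac{\left(-15 + W\right) \frac{1}{22 + W}}{2} = - \frac{\frac{1}{22 + W} \left(-15 + W\right)}{2} = - \frac{-15 + W}{2 \left(22 + W\right)}$)
$U{\left(u \right)} + c = \frac{15 - -12}{2 \left(22 - 12\right)} - 609 = \frac{15 + 12}{2 \cdot 10} - 609 = \frac{1}{2} \cdot \frac{1}{10} \cdot 27 - 609 = \frac{27}{20} - 609 = - \frac{12153}{20}$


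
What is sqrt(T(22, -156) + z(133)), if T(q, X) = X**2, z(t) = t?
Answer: sqrt(24469) ≈ 156.43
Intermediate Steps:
sqrt(T(22, -156) + z(133)) = sqrt((-156)**2 + 133) = sqrt(24336 + 133) = sqrt(24469)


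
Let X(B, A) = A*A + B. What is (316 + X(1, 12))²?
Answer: 212521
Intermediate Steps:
X(B, A) = B + A² (X(B, A) = A² + B = B + A²)
(316 + X(1, 12))² = (316 + (1 + 12²))² = (316 + (1 + 144))² = (316 + 145)² = 461² = 212521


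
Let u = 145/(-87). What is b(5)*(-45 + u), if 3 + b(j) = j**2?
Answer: -3080/3 ≈ -1026.7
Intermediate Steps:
u = -5/3 (u = 145*(-1/87) = -5/3 ≈ -1.6667)
b(j) = -3 + j**2
b(5)*(-45 + u) = (-3 + 5**2)*(-45 - 5/3) = (-3 + 25)*(-140/3) = 22*(-140/3) = -3080/3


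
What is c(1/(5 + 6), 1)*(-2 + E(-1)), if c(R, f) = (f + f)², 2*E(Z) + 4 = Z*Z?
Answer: -14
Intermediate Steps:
E(Z) = -2 + Z²/2 (E(Z) = -2 + (Z*Z)/2 = -2 + Z²/2)
c(R, f) = 4*f² (c(R, f) = (2*f)² = 4*f²)
c(1/(5 + 6), 1)*(-2 + E(-1)) = (4*1²)*(-2 + (-2 + (½)*(-1)²)) = (4*1)*(-2 + (-2 + (½)*1)) = 4*(-2 + (-2 + ½)) = 4*(-2 - 3/2) = 4*(-7/2) = -14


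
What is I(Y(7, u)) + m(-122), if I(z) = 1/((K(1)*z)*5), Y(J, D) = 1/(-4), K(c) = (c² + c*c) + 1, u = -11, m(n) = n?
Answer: -1834/15 ≈ -122.27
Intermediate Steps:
K(c) = 1 + 2*c² (K(c) = (c² + c²) + 1 = 2*c² + 1 = 1 + 2*c²)
Y(J, D) = -¼
I(z) = 1/(15*z) (I(z) = 1/(((1 + 2*1²)*z)*5) = 1/(((1 + 2*1)*z)*5) = 1/(((1 + 2)*z)*5) = 1/((3*z)*5) = 1/(15*z))
I(Y(7, u)) + m(-122) = 1/(15*(-¼)) - 122 = (1/15)*(-4) - 122 = -4/15 - 122 = -1834/15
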